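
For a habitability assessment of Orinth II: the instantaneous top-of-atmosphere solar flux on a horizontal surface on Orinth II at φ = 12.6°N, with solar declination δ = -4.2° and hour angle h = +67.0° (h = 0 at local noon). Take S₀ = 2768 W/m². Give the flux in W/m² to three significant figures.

1.01e+03 W/m²

cos θ_z = sin φ sin δ + cos φ cos δ cos h = -0.015976 + 0.380297 = 0.364321.
Flux = S₀ · cos θ_z = 2768 × 0.364321 = 1008 W/m².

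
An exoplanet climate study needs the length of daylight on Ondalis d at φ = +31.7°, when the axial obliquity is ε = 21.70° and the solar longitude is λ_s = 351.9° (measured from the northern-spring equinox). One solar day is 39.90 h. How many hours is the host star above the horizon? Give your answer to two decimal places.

Solar declination: sin δ = sin ε · sin λ_s = sin 21.70° × sin 351.9° = -0.05210, so δ = -2.986°.
cos H₀ = −tan φ · tan δ = −tan(+31.7°) × tan(-2.986°) = 0.0322, so H₀ = 1.5386 rad = 88.15°.
Daylight = 2H₀/(2π) × 39.90 h = (1.5386/π) × 39.90 = 19.54 h.

19.54 h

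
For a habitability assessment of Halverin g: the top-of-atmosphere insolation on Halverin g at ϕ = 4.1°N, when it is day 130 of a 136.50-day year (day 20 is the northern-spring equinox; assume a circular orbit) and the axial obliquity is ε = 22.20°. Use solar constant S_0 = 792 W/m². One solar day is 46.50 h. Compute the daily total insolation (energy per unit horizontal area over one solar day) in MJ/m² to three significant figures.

37.7 MJ/m²

Solar longitude: L_s = 360° × (130 − 20)/136.50 = 290.110°.
sin δ = sin 22.20° × sin 290.110° = -0.35481, so δ = -20.782°.
cos h₀ = −tan(+4.1°) tan(-20.782°) = 0.0272, h₀ = 1.5436 rad.
Bracket: h₀ sin ϕ sin δ + cos ϕ cos δ sin h₀ = 1.5436×0.07150×-0.35481 + 0.99744×0.93494×0.99963 = -0.039159 + 0.932202 = 0.893043.
Q̄ = (S_0/π) × [bracket] = (792/π) × 0.893043 = 225.14 W/m².
Daily total = Q̄ × 46.50 h × 3600 s/h = 225.14 × 46.50 × 3600 / 10⁶ = 37.69 MJ/m².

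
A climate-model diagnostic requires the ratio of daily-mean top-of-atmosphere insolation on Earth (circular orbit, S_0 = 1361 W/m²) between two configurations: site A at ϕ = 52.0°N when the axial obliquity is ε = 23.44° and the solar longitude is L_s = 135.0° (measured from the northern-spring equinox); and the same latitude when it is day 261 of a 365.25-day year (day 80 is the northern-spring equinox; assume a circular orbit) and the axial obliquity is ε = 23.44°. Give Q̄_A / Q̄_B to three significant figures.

— Configuration A (ϕ=+52.0°):
Solar declination: sin δ = sin ε · sin L_s = sin 23.44° × sin 135.0° = 0.28128, so δ = +16.337°.
cos h₀ = −tan(+52.0°) tan(+16.337°) = -0.3752, h₀ = 1.9554 rad.
Bracket: h₀ sin ϕ sin δ + cos ϕ cos δ sin h₀ = 1.9554×0.78801×0.28128 + 0.61566×0.95963×0.92696 = 0.433417 + 0.547653 = 0.981070.
Q̄ = (S_0/π) × [bracket] = (1361/π) × 0.981070 = 425.02 W/m².
— Configuration B (ϕ=+52.0°):
Solar longitude: L_s = 360° × (261 − 80)/365.25 = 178.398°.
sin δ = sin 23.44° × sin 178.398° = 0.01112, so δ = +0.637°.
cos h₀ = −tan(+52.0°) tan(+0.637°) = -0.0142, h₀ = 1.5850 rad.
Bracket: h₀ sin ϕ sin δ + cos ϕ cos δ sin h₀ = 1.5850×0.78801×0.01112 + 0.61566×0.99994×0.99990 = 0.013889 + 0.615561 = 0.629450.
Q̄ = (S_0/π) × [bracket] = (1361/π) × 0.629450 = 272.69 W/m².
Ratio Q̄_A / Q̄_B = 425.02 / 272.69 = 1.559.

Q̄_A / Q̄_B ≈ 1.56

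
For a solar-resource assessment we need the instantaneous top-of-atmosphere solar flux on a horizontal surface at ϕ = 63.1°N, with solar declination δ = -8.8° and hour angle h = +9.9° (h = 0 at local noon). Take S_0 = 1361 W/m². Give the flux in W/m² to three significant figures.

cos θ_z = sin ϕ sin δ + cos ϕ cos δ cos h = -0.136432 + 0.440451 = 0.304019.
Flux = S_0 · cos θ_z = 1361 × 0.304019 = 413.8 W/m².

414 W/m²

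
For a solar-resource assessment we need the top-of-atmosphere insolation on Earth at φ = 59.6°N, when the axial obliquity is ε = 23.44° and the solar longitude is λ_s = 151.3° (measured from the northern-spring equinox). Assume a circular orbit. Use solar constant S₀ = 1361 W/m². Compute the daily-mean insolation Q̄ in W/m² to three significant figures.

Solar declination: sin δ = sin ε · sin λ_s = sin 23.44° × sin 151.3° = 0.19103, so δ = +11.013°.
cos H₀ = −tan(+59.6°) tan(+11.013°) = -0.3317, H₀ = 1.9089 rad.
Bracket: H₀ sin φ sin δ + cos φ cos δ sin H₀ = 1.9089×0.86251×0.19103 + 0.50603×0.98158×0.94338 = 0.314520 + 0.468585 = 0.783105.
Q̄ = (S₀/π) × [bracket] = (1361/π) × 0.783105 = 339.3 W/m².

Q̄ ≈ 339 W/m²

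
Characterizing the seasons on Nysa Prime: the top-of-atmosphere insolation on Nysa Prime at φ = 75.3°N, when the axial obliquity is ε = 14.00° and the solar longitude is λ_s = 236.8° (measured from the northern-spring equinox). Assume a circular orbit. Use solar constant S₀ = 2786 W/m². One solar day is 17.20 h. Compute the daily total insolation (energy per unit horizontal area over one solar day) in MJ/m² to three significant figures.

1.27 MJ/m²

Solar declination: sin δ = sin ε · sin λ_s = sin 14.00° × sin 236.8° = -0.20243, so δ = -11.679°.
cos H₀ = −tan(+75.3°) tan(-11.679°) = 0.7879, H₀ = 0.6633 rad.
Bracket: H₀ sin φ sin δ + cos φ cos δ sin H₀ = 0.6633×0.96727×-0.20243 + 0.25376×0.97930×0.61576 = -0.129877 + 0.153021 = 0.023144.
Q̄ = (S₀/π) × [bracket] = (2786/π) × 0.023144 = 20.524 W/m².
Daily total = Q̄ × 17.20 h × 3600 s/h = 20.524 × 17.20 × 3600 / 10⁶ = 1.271 MJ/m².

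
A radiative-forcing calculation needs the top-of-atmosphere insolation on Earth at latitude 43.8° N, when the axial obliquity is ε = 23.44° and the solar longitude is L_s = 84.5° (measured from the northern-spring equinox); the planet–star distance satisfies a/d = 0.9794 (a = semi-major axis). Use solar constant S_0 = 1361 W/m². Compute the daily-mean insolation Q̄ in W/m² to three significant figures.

Q̄ ≈ 478 W/m²

Solar declination: sin δ = sin ε · sin L_s = sin 23.44° × sin 84.5° = 0.39596, so δ = +23.326°.
cos h₀ = −tan(+43.8°) tan(+23.326°) = -0.4135, h₀ = 1.9971 rad.
Bracket: h₀ sin ϕ sin δ + cos ϕ cos δ sin h₀ = 1.9971×0.69214×0.39596 + 0.72176×0.91827×0.91050 = 0.547325 + 0.603453 = 1.150778.
Inverse-square distance factor (a/d)² = 0.9794² = 0.959224.
Q̄ = (S_0/π) × 0.959224 × [bracket] = (1361/π) × 0.959224 × 1.150778 = 478.2 W/m².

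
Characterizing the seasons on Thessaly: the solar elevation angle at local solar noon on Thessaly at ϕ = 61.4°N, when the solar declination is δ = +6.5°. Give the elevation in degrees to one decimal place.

35.1°

At local noon the hour angle is zero, so the zenith angle equals |ϕ − δ| = |+61.4° − (+6.500°)| = 54.900°.
Elevation = 90° − 54.900° = 35.1°.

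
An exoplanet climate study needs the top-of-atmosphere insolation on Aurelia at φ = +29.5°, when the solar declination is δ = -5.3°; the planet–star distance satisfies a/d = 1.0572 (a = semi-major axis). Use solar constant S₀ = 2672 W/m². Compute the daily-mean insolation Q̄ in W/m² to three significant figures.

Q̄ ≈ 757 W/m²

cos H₀ = −tan(+29.5°) tan(-5.300°) = 0.0525, H₀ = 1.5183 rad.
Bracket: H₀ sin φ sin δ + cos φ cos δ sin H₀ = 1.5183×0.49242×-0.09237 + 0.87036×0.99572×0.99862 = -0.069060 + 0.865439 = 0.796379.
Inverse-square distance factor (a/d)² = 1.0572² = 1.117672.
Q̄ = (S₀/π) × 1.117672 × [bracket] = (2672/π) × 1.117672 × 0.796379 = 757.0 W/m².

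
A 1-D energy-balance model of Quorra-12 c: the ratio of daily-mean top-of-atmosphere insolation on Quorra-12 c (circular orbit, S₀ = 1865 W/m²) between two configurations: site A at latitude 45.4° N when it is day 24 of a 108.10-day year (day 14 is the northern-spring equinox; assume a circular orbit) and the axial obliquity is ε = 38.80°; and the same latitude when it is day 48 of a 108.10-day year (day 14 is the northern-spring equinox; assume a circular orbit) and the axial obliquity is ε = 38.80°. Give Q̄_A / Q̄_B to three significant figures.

Q̄_A / Q̄_B ≈ 0.795

— Configuration A (φ=+45.4°):
Solar longitude: λ_s = 360° × (24 − 14)/108.10 = 33.302°.
sin δ = sin 38.80° × sin 33.302° = 0.34404, so δ = +20.123°.
cos H₀ = −tan(+45.4°) tan(+20.123°) = -0.3716, H₀ = 1.9515 rad.
Bracket: H₀ sin φ sin δ + cos φ cos δ sin H₀ = 1.9515×0.71203×0.34404 + 0.70215×0.93895×0.92841 = 0.478053 + 0.612086 = 1.090139.
Q̄ = (S₀/π) × [bracket] = (1865/π) × 1.090139 = 647.16 W/m².
— Configuration B (φ=+45.4°):
Solar longitude: λ_s = 360° × (48 − 14)/108.10 = 113.228°.
sin δ = sin 38.80° × sin 113.228° = 0.57581, so δ = +35.156°.
cos H₀ = −tan(+45.4°) tan(+35.156°) = -0.7142, H₀ = 2.3663 rad.
Bracket: H₀ sin φ sin δ + cos φ cos δ sin H₀ = 2.3663×0.71203×0.57581 + 0.70215×0.81758×0.69995 = 0.970169 + 0.401816 = 1.371985.
Q̄ = (S₀/π) × [bracket] = (1865/π) × 1.371985 = 814.48 W/m².
Ratio Q̄_A / Q̄_B = 647.16 / 814.48 = 0.7946.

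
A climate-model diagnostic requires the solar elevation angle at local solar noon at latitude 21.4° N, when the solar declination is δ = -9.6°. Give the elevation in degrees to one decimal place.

At local noon the hour angle is zero, so the zenith angle equals |φ − δ| = |+21.4° − (-9.600°)| = 31.000°.
Elevation = 90° − 31.000° = 59.0°.

59.0°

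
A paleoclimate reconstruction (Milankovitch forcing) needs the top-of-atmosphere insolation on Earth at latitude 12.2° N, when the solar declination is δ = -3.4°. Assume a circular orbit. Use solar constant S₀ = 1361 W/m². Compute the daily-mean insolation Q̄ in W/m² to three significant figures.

Q̄ ≈ 414 W/m²

cos H₀ = −tan(+12.2°) tan(-3.400°) = 0.0128, H₀ = 1.5580 rad.
Bracket: H₀ sin φ sin δ + cos φ cos δ sin H₀ = 1.5580×0.21132×-0.05931 + 0.97742×0.99824×0.99992 = -0.019527 + 0.975622 = 0.956095.
Q̄ = (S₀/π) × [bracket] = (1361/π) × 0.956095 = 414.2 W/m².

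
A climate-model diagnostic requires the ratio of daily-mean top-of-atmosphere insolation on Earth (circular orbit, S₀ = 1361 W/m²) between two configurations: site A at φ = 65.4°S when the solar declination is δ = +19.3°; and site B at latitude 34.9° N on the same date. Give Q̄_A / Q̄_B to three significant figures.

— Configuration A (φ=-65.4°):
cos H₀ = −tan(-65.4°) tan(+19.300°) = 0.7649, H₀ = 0.6999 rad.
Bracket: H₀ sin φ sin δ + cos φ cos δ sin H₀ = 0.6999×-0.90924×0.33051 + 0.41628×0.94380×0.64416 = -0.210329 + 0.253081 = 0.042752.
Q̄ = (S₀/π) × [bracket] = (1361/π) × 0.042752 = 18.521 W/m².
— Configuration B (φ=+34.9°):
cos H₀ = −tan(+34.9°) tan(+19.300°) = -0.2443, H₀ = 1.8176 rad.
Bracket: H₀ sin φ sin δ + cos φ cos δ sin H₀ = 1.8176×0.57215×0.33051 + 0.82015×0.94380×0.96970 = 0.343711 + 0.750604 = 1.094315.
Q̄ = (S₀/π) × [bracket] = (1361/π) × 1.094315 = 474.08 W/m².
Ratio Q̄_A / Q̄_B = 18.521 / 474.08 = 0.03907.

Q̄_A / Q̄_B ≈ 0.0391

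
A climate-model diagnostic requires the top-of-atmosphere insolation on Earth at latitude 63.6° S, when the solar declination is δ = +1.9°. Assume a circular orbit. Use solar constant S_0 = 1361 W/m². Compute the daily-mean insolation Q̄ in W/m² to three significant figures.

Q̄ ≈ 173 W/m²

cos h₀ = −tan(-63.6°) tan(+1.900°) = 0.0668, h₀ = 1.5039 rad.
Bracket: h₀ sin ϕ sin δ + cos ϕ cos δ sin h₀ = 1.5039×-0.89571×0.03316 + 0.44464×0.99945×0.99776 = -0.044668 + 0.443400 = 0.398732.
Q̄ = (S_0/π) × [bracket] = (1361/π) × 0.398732 = 172.7 W/m².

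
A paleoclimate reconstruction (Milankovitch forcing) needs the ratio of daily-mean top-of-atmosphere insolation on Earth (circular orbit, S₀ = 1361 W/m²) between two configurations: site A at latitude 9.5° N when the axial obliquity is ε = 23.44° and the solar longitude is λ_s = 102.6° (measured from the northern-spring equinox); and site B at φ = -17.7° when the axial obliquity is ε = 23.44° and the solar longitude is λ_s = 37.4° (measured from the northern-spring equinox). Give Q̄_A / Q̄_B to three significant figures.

Q̄_A / Q̄_B ≈ 1.25

— Configuration A (φ=+9.5°):
Solar declination: sin δ = sin ε · sin λ_s = sin 23.44° × sin 102.6° = 0.38821, so δ = +22.843°.
cos H₀ = −tan(+9.5°) tan(+22.843°) = -0.0705, H₀ = 1.6413 rad.
Bracket: H₀ sin φ sin δ + cos φ cos δ sin H₀ = 1.6413×0.16505×0.38821 + 0.98629×0.92157×0.99751 = 0.105165 + 0.906672 = 1.011837.
Q̄ = (S₀/π) × [bracket] = (1361/π) × 1.011837 = 438.35 W/m².
— Configuration B (φ=-17.7°):
Solar declination: sin δ = sin ε · sin λ_s = sin 23.44° × sin 37.4° = 0.24161, so δ = +13.981°.
cos H₀ = −tan(-17.7°) tan(+13.981°) = 0.0795, H₀ = 1.4913 rad.
Bracket: H₀ sin φ sin δ + cos φ cos δ sin H₀ = 1.4913×-0.30403×0.24161 + 0.95266×0.97037×0.99684 = -0.109546 + 0.921511 = 0.811965.
Q̄ = (S₀/π) × [bracket] = (1361/π) × 0.811965 = 351.76 W/m².
Ratio Q̄_A / Q̄_B = 438.35 / 351.76 = 1.246.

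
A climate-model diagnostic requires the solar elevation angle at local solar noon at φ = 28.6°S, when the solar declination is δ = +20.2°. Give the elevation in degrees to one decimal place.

41.2°

At local noon the hour angle is zero, so the zenith angle equals |φ − δ| = |-28.6° − (+20.200°)| = 48.800°.
Elevation = 90° − 48.800° = 41.2°.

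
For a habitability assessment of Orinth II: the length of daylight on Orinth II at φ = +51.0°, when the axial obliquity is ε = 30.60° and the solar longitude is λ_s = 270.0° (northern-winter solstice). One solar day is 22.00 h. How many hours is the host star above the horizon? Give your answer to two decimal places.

5.27 h

Solar declination: sin δ = sin ε · sin λ_s = sin 30.60° × sin 270.0° = -0.50904, so δ = -30.600°.
cos H₀ = −tan φ · tan δ = −tan(+51.0°) × tan(-30.600°) = 0.7303, so H₀ = 0.7520 rad = 43.09°.
Daylight = 2H₀/(2π) × 22.00 h = (0.7520/π) × 22.00 = 5.27 h.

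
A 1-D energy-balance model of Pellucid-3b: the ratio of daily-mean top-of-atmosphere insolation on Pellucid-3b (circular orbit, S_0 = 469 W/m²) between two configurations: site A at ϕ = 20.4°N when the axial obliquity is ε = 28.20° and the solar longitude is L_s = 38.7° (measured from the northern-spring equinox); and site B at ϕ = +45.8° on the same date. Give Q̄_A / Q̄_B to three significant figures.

Q̄_A / Q̄_B ≈ 1.03

— Configuration A (ϕ=+20.4°):
Solar declination: sin δ = sin ε · sin L_s = sin 28.20° × sin 38.7° = 0.29546, so δ = +17.185°.
cos h₀ = −tan(+20.4°) tan(+17.185°) = -0.1150, h₀ = 1.6861 rad.
Bracket: h₀ sin ϕ sin δ + cos ϕ cos δ sin h₀ = 1.6861×0.34857×0.29546 + 0.93728×0.95536×0.99336 = 0.173649 + 0.889494 = 1.063143.
Q̄ = (S_0/π) × [bracket] = (469/π) × 1.063143 = 158.71 W/m².
— Configuration B (ϕ=+45.8°):
cos h₀ = −tan(+45.8°) tan(+17.185°) = -0.3180, h₀ = 1.8944 rad.
Bracket: h₀ sin ϕ sin δ + cos ϕ cos δ sin h₀ = 1.8944×0.71691×0.29546 + 0.69717×0.95536×0.94808 = 0.401268 + 0.631467 = 1.032735.
Q̄ = (S_0/π) × [bracket] = (469/π) × 1.032735 = 154.17 W/m².
Ratio Q̄_A / Q̄_B = 158.71 / 154.17 = 1.029.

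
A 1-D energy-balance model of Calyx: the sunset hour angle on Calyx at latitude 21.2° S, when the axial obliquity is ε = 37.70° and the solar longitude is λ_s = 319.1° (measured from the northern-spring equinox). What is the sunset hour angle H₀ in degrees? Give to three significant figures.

Solar declination: sin δ = sin ε · sin λ_s = sin 37.70° × sin 319.1° = -0.40039, so δ = -23.603°.
cos H₀ = −tan φ · tan δ = −tan(-21.2°) × tan(-23.603°) = -0.1695, so H₀ = 1.7411 rad = 99.76°.

H₀ = 99.8°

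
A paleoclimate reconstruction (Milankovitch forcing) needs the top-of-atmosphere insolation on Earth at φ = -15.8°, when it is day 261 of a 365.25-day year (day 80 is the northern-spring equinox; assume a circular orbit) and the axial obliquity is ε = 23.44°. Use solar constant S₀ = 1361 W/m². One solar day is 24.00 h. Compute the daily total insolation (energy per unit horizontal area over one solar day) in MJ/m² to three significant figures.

35.8 MJ/m²

Solar longitude: λ_s = 360° × (261 − 80)/365.25 = 178.398°.
sin δ = sin 23.44° × sin 178.398° = 0.01112, so δ = +0.637°.
cos H₀ = −tan(-15.8°) tan(+0.637°) = 0.0031, H₀ = 1.5676 rad.
Bracket: H₀ sin φ sin δ + cos φ cos δ sin H₀ = 1.5676×-0.27228×0.01112 + 0.96222×0.99994×1.00000 = -0.004746 + 0.962162 = 0.957416.
Q̄ = (S₀/π) × [bracket] = (1361/π) × 0.957416 = 414.77 W/m².
Daily total = Q̄ × 24.00 h × 3600 s/h = 414.77 × 24.00 × 3600 / 10⁶ = 35.84 MJ/m².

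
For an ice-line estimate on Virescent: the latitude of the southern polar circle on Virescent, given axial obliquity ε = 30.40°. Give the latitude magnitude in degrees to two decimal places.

The polar circle is the lowest latitude that experiences at least one full rotation of continuous darkness at the northern-summer solstice; it lies at |φ| = 90° − ε = 90° − 30.40° = 59.60°.

59.60°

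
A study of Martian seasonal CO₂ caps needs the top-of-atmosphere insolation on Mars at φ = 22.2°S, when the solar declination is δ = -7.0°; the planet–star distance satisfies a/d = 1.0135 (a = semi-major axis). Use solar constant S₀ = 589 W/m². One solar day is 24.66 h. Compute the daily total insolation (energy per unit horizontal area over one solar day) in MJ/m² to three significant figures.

cos H₀ = −tan(-22.2°) tan(-7.000°) = -0.0501, H₀ = 1.6209 rad.
Bracket: H₀ sin φ sin δ + cos φ cos δ sin H₀ = 1.6209×-0.37784×-0.12187 + 0.92587×0.99255×0.99874 = 0.074638 + 0.917814 = 0.992452.
Inverse-square distance factor (a/d)² = 1.0135² = 1.027182.
Q̄ = (S₀/π) × 1.027182 × [bracket] = (589/π) × 1.027182 × 0.992452 = 191.13 W/m².
Daily total = Q̄ × 24.66 h × 3600 s/h = 191.13 × 24.66 × 3600 / 10⁶ = 16.97 MJ/m².

17.0 MJ/m²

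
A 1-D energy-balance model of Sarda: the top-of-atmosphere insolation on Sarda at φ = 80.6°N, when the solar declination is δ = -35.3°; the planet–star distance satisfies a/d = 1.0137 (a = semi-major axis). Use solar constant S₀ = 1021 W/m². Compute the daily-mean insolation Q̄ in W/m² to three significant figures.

Q̄ ≈ 0.00 W/m²

cos H₀ = −tan(+80.6°) tan(-35.300°) = 4.2769 ≥ 1 ⇒ polar night, H₀ = 0 and Q̄ = 0.
Inverse-square distance factor (a/d)² = 1.0137² = 1.027588.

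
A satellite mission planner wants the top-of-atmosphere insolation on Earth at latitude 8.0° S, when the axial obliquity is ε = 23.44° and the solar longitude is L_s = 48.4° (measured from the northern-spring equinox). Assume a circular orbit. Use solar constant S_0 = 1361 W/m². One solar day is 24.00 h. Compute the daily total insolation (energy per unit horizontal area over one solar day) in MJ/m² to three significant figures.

33.0 MJ/m²

Solar declination: sin δ = sin ε · sin L_s = sin 23.44° × sin 48.4° = 0.29747, so δ = +17.305°.
cos h₀ = −tan(-8.0°) tan(+17.305°) = 0.0438, h₀ = 1.5270 rad.
Bracket: h₀ sin ϕ sin δ + cos ϕ cos δ sin h₀ = 1.5270×-0.13917×0.29747 + 0.99027×0.95473×0.99904 = -0.063216 + 0.944533 = 0.881317.
Q̄ = (S_0/π) × [bracket] = (1361/π) × 0.881317 = 381.80 W/m².
Daily total = Q̄ × 24.00 h × 3600 s/h = 381.80 × 24.00 × 3600 / 10⁶ = 32.99 MJ/m².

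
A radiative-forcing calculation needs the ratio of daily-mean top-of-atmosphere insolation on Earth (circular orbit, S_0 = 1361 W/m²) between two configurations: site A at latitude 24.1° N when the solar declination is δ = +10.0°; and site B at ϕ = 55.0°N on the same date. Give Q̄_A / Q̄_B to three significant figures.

— Configuration A (ϕ=+24.1°):
cos h₀ = −tan(+24.1°) tan(+10.000°) = -0.0789, h₀ = 1.6498 rad.
Bracket: h₀ sin ϕ sin δ + cos ϕ cos δ sin h₀ = 1.6498×0.40833×0.17365 + 0.91283×0.98481×0.99688 = 0.116982 + 0.896159 = 1.013141.
Q̄ = (S_0/π) × [bracket] = (1361/π) × 1.013141 = 438.91 W/m².
— Configuration B (ϕ=+55.0°):
cos h₀ = −tan(+55.0°) tan(+10.000°) = -0.2518, h₀ = 1.8254 rad.
Bracket: h₀ sin ϕ sin δ + cos ϕ cos δ sin h₀ = 1.8254×0.81915×0.17365 + 0.57358×0.98481×0.96777 = 0.259655 + 0.546662 = 0.806317.
Q̄ = (S_0/π) × [bracket] = (1361/π) × 0.806317 = 349.31 W/m².
Ratio Q̄_A / Q̄_B = 438.91 / 349.31 = 1.257.

Q̄_A / Q̄_B ≈ 1.26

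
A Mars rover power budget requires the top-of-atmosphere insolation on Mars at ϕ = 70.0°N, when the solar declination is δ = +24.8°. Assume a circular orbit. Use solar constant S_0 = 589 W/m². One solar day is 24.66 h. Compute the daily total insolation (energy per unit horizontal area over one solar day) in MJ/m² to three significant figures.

20.6 MJ/m²

cos h₀ = −tan(+70.0°) tan(+24.800°) = -1.2695 ≤ −1 ⇒ polar day, h₀ = π.
Bracket: h₀ sin ϕ sin δ + cos ϕ cos δ sin h₀ = 3.1416×0.93969×0.41945 + 0.34202×0.90778×0.00000 = 1.238271 + 0.000000 = 1.238271.
Q̄ = (S_0/π) × [bracket] = (589/π) × 1.238271 = 232.16 W/m².
Daily total = Q̄ × 24.66 h × 3600 s/h = 232.16 × 24.66 × 3600 / 10⁶ = 20.61 MJ/m².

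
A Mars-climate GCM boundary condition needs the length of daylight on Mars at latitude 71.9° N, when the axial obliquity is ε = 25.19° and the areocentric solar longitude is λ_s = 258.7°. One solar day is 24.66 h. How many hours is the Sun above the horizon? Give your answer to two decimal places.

sin δ = sin 25.19° × sin 258.7° = -0.41737, so δ = -24.669°.
cos H₀ = −tan φ · tan δ = 1.4052 ≥ 1, so the Sun never rises (polar night) and H₀ = 0.
Daylight = 2H₀/(2π) × 24.66 h = (0.0000/π) × 24.66 = 0.00 h.

0.00 h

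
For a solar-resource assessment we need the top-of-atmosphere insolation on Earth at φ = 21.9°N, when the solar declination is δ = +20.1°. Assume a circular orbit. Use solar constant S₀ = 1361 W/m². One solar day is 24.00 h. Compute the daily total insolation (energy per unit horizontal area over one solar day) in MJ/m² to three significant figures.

cos H₀ = −tan(+21.9°) tan(+20.100°) = -0.1471, H₀ = 1.7184 rad.
Bracket: H₀ sin φ sin δ + cos φ cos δ sin H₀ = 1.7184×0.37299×0.34366 + 0.92784×0.93909×0.98912 = 0.220268 + 0.861845 = 1.082113.
Q̄ = (S₀/π) × [bracket] = (1361/π) × 1.082113 = 468.79 W/m².
Daily total = Q̄ × 24.00 h × 3600 s/h = 468.79 × 24.00 × 3600 / 10⁶ = 40.50 MJ/m².

40.5 MJ/m²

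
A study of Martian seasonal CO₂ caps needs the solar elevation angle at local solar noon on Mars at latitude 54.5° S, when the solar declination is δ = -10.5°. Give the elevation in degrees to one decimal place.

46.0°

At local noon the hour angle is zero, so the zenith angle equals |φ − δ| = |-54.5° − (-10.500°)| = 44.000°.
Elevation = 90° − 44.000° = 46.0°.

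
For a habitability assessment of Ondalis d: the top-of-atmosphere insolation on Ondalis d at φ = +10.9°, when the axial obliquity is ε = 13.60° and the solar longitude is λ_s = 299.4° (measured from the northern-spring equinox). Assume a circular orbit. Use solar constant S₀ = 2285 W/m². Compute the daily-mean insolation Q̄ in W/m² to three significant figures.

Q̄ ≈ 655 W/m²

Solar declination: sin δ = sin ε · sin λ_s = sin 13.60° × sin 299.4° = -0.20486, so δ = -11.821°.
cos H₀ = −tan(+10.9°) tan(-11.821°) = 0.0403, H₀ = 1.5305 rad.
Bracket: H₀ sin φ sin δ + cos φ cos δ sin H₀ = 1.5305×0.18910×-0.20486 + 0.98196×0.97879×0.99919 = -0.059290 + 0.960354 = 0.901064.
Q̄ = (S₀/π) × [bracket] = (2285/π) × 0.901064 = 655.4 W/m².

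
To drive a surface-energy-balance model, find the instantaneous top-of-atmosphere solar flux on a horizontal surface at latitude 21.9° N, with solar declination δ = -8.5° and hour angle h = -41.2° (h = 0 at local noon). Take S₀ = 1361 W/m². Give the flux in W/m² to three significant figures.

865 W/m²

cos θ_z = sin φ sin δ + cos φ cos δ cos h = -0.055131 + 0.690450 = 0.635319.
Flux = S₀ · cos θ_z = 1361 × 0.635319 = 864.7 W/m².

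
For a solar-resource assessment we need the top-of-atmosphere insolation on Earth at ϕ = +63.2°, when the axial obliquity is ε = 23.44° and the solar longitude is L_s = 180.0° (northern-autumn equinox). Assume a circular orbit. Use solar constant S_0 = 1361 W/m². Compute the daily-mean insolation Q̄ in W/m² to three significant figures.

Solar declination: sin δ = sin ε · sin L_s = sin 23.44° × sin 180.0° = 0.00000, so δ = +0.000°.
cos h₀ = −tan(+63.2°) tan(+0.000°) = -0.0000, h₀ = 1.5708 rad.
Bracket: h₀ sin ϕ sin δ + cos ϕ cos δ sin h₀ = 1.5708×0.89259×0.00000 + 0.45088×1.00000×1.00000 = 0.000000 + 0.450880 = 0.450880.
Q̄ = (S_0/π) × [bracket] = (1361/π) × 0.450880 = 195.3 W/m².

Q̄ ≈ 195 W/m²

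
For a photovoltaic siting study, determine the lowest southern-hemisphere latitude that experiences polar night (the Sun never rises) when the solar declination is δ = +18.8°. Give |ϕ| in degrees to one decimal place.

Polar night requires cos h₀ = −tan ϕ tan δ ≥ 1, i.e. tan ϕ tan δ ≤ −1.
The boundary is |tan ϕ| · |tan δ| = 1, so |ϕ| = 90° − |δ| = 90° − 18.8° = 71.2° in the southern hemisphere.

|ϕ| = 71.2°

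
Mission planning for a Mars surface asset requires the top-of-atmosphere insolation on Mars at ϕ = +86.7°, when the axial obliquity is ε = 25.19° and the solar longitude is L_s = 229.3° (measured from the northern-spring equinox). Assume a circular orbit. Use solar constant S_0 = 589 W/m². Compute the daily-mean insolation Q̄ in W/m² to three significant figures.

Q̄ ≈ 0.00 W/m²

Solar declination: sin δ = sin ε · sin L_s = sin 25.19° × sin 229.3° = -0.32268, so δ = -18.825°.
cos h₀ = −tan(+86.7°) tan(-18.825°) = 5.9125 ≥ 1 ⇒ polar night, h₀ = 0 and Q̄ = 0.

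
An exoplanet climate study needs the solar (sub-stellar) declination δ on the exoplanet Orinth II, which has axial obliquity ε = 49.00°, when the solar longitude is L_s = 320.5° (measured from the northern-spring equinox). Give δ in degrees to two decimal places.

sin δ = sin ε · sin L_s = sin 49.00° × sin 320.5° = -0.480054.
δ = arcsin(-0.480054) = -28.69°.

δ = -28.69°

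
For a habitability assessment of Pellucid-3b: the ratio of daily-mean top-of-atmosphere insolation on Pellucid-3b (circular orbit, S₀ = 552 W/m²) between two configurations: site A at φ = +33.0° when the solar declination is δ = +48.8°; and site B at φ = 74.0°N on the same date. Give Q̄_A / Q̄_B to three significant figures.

— Configuration A (φ=+33.0°):
cos H₀ = −tan(+33.0°) tan(+48.800°) = -0.7418, H₀ = 2.4066 rad.
Bracket: H₀ sin φ sin δ + cos φ cos δ sin H₀ = 2.4066×0.54464×0.75241 + 0.83867×0.65869×0.67061 = 0.986207 + 0.370461 = 1.356668.
Q̄ = (S₀/π) × [bracket] = (552/π) × 1.356668 = 238.38 W/m².
— Configuration B (φ=+74.0°):
cos H₀ = −tan(+74.0°) tan(+48.800°) = -3.9836 ≤ −1 ⇒ polar day, H₀ = π.
Bracket: H₀ sin φ sin δ + cos φ cos δ sin H₀ = 3.1416×0.96126×0.75241 + 0.27564×0.65869×0.00000 = 2.272199 + 0.000000 = 2.272199.
Q̄ = (S₀/π) × [bracket] = (552/π) × 2.272199 = 399.24 W/m².
Ratio Q̄_A / Q̄_B = 238.38 / 399.24 = 0.5971.

Q̄_A / Q̄_B ≈ 0.597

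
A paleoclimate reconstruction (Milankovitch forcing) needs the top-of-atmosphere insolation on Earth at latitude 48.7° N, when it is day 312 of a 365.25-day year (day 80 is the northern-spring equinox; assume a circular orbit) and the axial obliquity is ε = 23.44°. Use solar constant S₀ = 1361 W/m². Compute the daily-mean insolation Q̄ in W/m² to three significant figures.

Solar longitude: λ_s = 360° × (312 − 80)/365.25 = 228.665°.
sin δ = sin 23.44° × sin 228.665° = -0.29869, so δ = -17.379°.
cos H₀ = −tan(+48.7°) tan(-17.379°) = 0.3562, H₀ = 1.2065 rad.
Bracket: H₀ sin φ sin δ + cos φ cos δ sin H₀ = 1.2065×0.75126×-0.29869 + 0.66000×0.95435×0.93439 = -0.270731 + 0.588545 = 0.317814.
Q̄ = (S₀/π) × [bracket] = (1361/π) × 0.317814 = 137.7 W/m².

Q̄ ≈ 138 W/m²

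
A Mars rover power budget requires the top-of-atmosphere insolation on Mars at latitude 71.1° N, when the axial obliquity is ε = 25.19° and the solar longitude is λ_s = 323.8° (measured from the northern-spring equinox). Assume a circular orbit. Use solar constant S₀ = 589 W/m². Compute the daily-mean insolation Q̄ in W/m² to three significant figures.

Solar declination: sin δ = sin ε · sin λ_s = sin 25.19° × sin 323.8° = -0.25137, so δ = -14.559°.
cos H₀ = −tan(+71.1°) tan(-14.559°) = 0.7586, H₀ = 0.7097 rad.
Bracket: H₀ sin φ sin δ + cos φ cos δ sin H₀ = 0.7097×0.94609×-0.25137 + 0.32392×0.96789×0.65160 = -0.168780 + 0.204289 = 0.035509.
Q̄ = (S₀/π) × [bracket] = (589/π) × 0.035509 = 6.657 W/m².

Q̄ ≈ 6.66 W/m²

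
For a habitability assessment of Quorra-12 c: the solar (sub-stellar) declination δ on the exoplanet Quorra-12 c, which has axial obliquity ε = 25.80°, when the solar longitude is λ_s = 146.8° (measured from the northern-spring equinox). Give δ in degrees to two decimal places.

sin δ = sin ε · sin λ_s = sin 25.80° × sin 146.8° = 0.238317.
δ = arcsin(0.238317) = +13.79°.

δ = +13.79°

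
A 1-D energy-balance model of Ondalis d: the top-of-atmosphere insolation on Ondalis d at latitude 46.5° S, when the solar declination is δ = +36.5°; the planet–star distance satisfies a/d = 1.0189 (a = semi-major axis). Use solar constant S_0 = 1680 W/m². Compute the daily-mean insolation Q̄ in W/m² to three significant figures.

cos h₀ = −tan(-46.5°) tan(+36.500°) = 0.7798, h₀ = 0.6765 rad.
Bracket: h₀ sin ϕ sin δ + cos ϕ cos δ sin h₀ = 0.6765×-0.72537×0.59482 + 0.68835×0.80386×0.62608 = -0.291886 + 0.346433 = 0.054547.
Inverse-square distance factor (a/d)² = 1.0189² = 1.038157.
Q̄ = (S_0/π) × 1.038157 × [bracket] = (1680/π) × 1.038157 × 0.054547 = 30.28 W/m².

Q̄ ≈ 30.3 W/m²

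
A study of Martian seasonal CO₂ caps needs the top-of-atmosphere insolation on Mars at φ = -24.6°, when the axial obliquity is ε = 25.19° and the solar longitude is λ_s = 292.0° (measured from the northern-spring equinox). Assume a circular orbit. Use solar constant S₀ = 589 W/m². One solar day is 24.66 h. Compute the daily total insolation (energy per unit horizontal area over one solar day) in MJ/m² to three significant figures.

Solar declination: sin δ = sin ε · sin λ_s = sin 25.19° × sin 292.0° = -0.39463, so δ = -23.243°.
cos H₀ = −tan(-24.6°) tan(-23.243°) = -0.1966, H₀ = 1.7687 rad.
Bracket: H₀ sin φ sin δ + cos φ cos δ sin H₀ = 1.7687×-0.41628×-0.39463 + 0.90924×0.91884×0.98048 = 0.290556 + 0.819138 = 1.109694.
Q̄ = (S₀/π) × [bracket] = (589/π) × 1.109694 = 208.05 W/m².
Daily total = Q̄ × 24.66 h × 3600 s/h = 208.05 × 24.66 × 3600 / 10⁶ = 18.47 MJ/m².

18.5 MJ/m²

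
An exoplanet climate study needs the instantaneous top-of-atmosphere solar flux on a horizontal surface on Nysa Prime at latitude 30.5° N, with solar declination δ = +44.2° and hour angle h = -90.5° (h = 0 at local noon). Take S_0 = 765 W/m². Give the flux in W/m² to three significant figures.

267 W/m²

cos θ_z = sin ϕ sin δ + cos ϕ cos δ cos h = 0.353838 + -0.005390 = 0.348448.
Flux = S_0 · cos θ_z = 765 × 0.348448 = 266.6 W/m².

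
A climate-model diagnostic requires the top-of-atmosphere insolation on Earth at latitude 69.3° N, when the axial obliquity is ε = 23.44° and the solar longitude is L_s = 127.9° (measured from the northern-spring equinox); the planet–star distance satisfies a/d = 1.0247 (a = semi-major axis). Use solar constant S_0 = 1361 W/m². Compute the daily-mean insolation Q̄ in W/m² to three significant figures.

Solar declination: sin δ = sin ε · sin L_s = sin 23.44° × sin 127.9° = 0.31389, so δ = +18.294°.
cos h₀ = −tan(+69.3°) tan(+18.294°) = -0.8749, h₀ = 2.6360 rad.
Bracket: h₀ sin ϕ sin δ + cos ϕ cos δ sin h₀ = 2.6360×0.93544×0.31389 + 0.35347×0.94946×0.48430 = 0.773996 + 0.162534 = 0.936530.
Inverse-square distance factor (a/d)² = 1.0247² = 1.050010.
Q̄ = (S_0/π) × 1.050010 × [bracket] = (1361/π) × 1.050010 × 0.936530 = 426.0 W/m².

Q̄ ≈ 426 W/m²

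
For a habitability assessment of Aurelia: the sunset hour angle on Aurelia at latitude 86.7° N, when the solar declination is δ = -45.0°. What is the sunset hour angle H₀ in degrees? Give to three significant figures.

H₀ = 0.00°

cos H₀ = −tan φ · tan δ = 17.3432 ≥ 1, so the host star never rises (polar night) and H₀ = 0.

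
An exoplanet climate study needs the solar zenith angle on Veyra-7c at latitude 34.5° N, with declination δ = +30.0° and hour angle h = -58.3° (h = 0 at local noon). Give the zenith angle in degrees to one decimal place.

θ_z = 48.8°

cos θ_z = sin φ sin δ + cos φ cos δ cos h = 0.283203 + 0.375037 = 0.658240.
θ_z = arccos(0.658240) = 48.8°.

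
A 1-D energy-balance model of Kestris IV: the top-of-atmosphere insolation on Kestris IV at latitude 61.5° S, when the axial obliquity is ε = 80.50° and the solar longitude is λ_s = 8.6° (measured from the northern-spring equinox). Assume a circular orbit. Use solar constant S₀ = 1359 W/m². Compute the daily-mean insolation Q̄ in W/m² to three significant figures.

Q̄ ≈ 124 W/m²

Solar declination: sin δ = sin ε · sin λ_s = sin 80.50° × sin 8.6° = 0.14748, so δ = +8.481°.
cos H₀ = −tan(-61.5°) tan(+8.481°) = 0.2746, H₀ = 1.2926 rad.
Bracket: H₀ sin φ sin δ + cos φ cos δ sin H₀ = 1.2926×-0.87882×0.14748 + 0.47716×0.98906×0.96155 = -0.167532 + 0.453794 = 0.286262.
Q̄ = (S₀/π) × [bracket] = (1359/π) × 0.286262 = 123.8 W/m².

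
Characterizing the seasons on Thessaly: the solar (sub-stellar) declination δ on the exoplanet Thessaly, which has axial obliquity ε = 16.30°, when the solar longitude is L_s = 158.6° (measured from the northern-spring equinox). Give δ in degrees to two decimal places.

sin δ = sin ε · sin L_s = sin 16.30° × sin 158.6° = 0.102409.
δ = arcsin(0.102409) = +5.88°.

δ = +5.88°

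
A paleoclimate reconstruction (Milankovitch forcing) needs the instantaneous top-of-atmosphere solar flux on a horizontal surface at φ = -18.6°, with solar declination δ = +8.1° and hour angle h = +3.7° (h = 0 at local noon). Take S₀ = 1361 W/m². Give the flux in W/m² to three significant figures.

1.21e+03 W/m²

cos θ_z = sin φ sin δ + cos φ cos δ cos h = -0.044942 + 0.936357 = 0.891415.
Flux = S₀ · cos θ_z = 1361 × 0.891415 = 1213 W/m².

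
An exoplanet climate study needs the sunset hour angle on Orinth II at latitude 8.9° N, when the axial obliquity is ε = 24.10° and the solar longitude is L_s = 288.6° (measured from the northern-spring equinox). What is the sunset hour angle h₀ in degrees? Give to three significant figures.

Solar declination: sin δ = sin ε · sin L_s = sin 24.10° × sin 288.6° = -0.38700, so δ = -22.768°.
cos h₀ = −tan ϕ · tan δ = −tan(+8.9°) × tan(-22.768°) = 0.0657, so h₀ = 1.5050 rad = 86.23°.

h₀ = 86.2°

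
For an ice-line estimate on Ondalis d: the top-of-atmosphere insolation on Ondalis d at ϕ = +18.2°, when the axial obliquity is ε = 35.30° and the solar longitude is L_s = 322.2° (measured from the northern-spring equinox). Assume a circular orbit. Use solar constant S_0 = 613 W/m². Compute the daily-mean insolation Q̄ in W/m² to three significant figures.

Solar declination: sin δ = sin ε · sin L_s = sin 35.30° × sin 322.2° = -0.35417, so δ = -20.743°.
cos h₀ = −tan(+18.2°) tan(-20.743°) = 0.1245, h₀ = 1.4460 rad.
Bracket: h₀ sin ϕ sin δ + cos ϕ cos δ sin h₀ = 1.4460×0.31233×-0.35417 + 0.94997×0.93518×0.99222 = -0.159954 + 0.881481 = 0.721527.
Q̄ = (S_0/π) × [bracket] = (613/π) × 0.721527 = 140.8 W/m².

Q̄ ≈ 141 W/m²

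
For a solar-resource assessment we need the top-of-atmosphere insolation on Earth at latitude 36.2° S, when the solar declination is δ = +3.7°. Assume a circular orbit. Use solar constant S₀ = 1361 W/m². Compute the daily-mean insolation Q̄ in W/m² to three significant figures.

Q̄ ≈ 323 W/m²

cos H₀ = −tan(-36.2°) tan(+3.700°) = 0.0473, H₀ = 1.5234 rad.
Bracket: H₀ sin φ sin δ + cos φ cos δ sin H₀ = 1.5234×-0.59061×0.06453 + 0.80696×0.99792×0.99888 = -0.058060 + 0.804380 = 0.746320.
Q̄ = (S₀/π) × [bracket] = (1361/π) × 0.746320 = 323.3 W/m².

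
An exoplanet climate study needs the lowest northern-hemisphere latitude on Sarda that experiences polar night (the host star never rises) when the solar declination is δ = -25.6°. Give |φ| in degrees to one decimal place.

Polar night requires cos H₀ = −tan φ tan δ ≥ 1, i.e. tan φ tan δ ≤ −1.
The boundary is |tan φ| · |tan δ| = 1, so |φ| = 90° − |δ| = 90° − 25.6° = 64.4° in the northern hemisphere.

|φ| = 64.4°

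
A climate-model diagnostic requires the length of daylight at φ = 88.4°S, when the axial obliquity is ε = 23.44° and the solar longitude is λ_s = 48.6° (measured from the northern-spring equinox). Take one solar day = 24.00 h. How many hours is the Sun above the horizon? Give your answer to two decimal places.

Solar declination: sin δ = sin ε · sin λ_s = sin 23.44° × sin 48.6° = 0.29839, so δ = +17.361°.
cos H₀ = −tan φ · tan δ = 11.1922 ≥ 1, so the Sun never rises (polar night) and H₀ = 0.
Daylight = 2H₀/(2π) × 24.00 h = (0.0000/π) × 24.00 = 0.00 h.

0.00 h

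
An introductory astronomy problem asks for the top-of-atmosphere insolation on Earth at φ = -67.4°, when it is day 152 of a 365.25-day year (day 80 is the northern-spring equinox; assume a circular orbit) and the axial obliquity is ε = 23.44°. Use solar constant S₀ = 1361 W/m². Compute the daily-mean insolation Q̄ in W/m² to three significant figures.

Q̄ ≈ 0.578 W/m²

Solar longitude: λ_s = 360° × (152 − 80)/365.25 = 70.965°.
sin δ = sin 23.44° × sin 70.965° = 0.37604, so δ = +22.088°.
cos H₀ = −tan(-67.4°) tan(+22.088°) = 0.9749, H₀ = 0.2244 rad.
Bracket: H₀ sin φ sin δ + cos φ cos δ sin H₀ = 0.2244×-0.92321×0.37604 + 0.38430×0.92660×0.22252 = -0.077904 + 0.079238 = 0.001334.
Q̄ = (S₀/π) × [bracket] = (1361/π) × 0.001334 = 0.5779 W/m².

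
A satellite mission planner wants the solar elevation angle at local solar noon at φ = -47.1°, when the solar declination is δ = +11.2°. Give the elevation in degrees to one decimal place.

At local noon the hour angle is zero, so the zenith angle equals |φ − δ| = |-47.1° − (+11.200°)| = 58.300°.
Elevation = 90° − 58.300° = 31.7°.

31.7°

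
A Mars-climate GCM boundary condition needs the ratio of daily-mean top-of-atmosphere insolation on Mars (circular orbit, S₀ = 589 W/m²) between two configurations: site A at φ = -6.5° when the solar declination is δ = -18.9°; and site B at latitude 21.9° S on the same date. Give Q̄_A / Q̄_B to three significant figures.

Q̄_A / Q̄_B ≈ 0.928

— Configuration A (φ=-6.5°):
cos H₀ = −tan(-6.5°) tan(-18.900°) = -0.0390, H₀ = 1.6098 rad.
Bracket: H₀ sin φ sin δ + cos φ cos δ sin H₀ = 1.6098×-0.11320×-0.32392 + 0.99357×0.94609×0.99924 = 0.059028 + 0.939292 = 0.998320.
Q̄ = (S₀/π) × [bracket] = (589/π) × 0.998320 = 187.17 W/m².
— Configuration B (φ=-21.9°):
cos H₀ = −tan(-21.9°) tan(-18.900°) = -0.1376, H₀ = 1.7089 rad.
Bracket: H₀ sin φ sin δ + cos φ cos δ sin H₀ = 1.7089×-0.37299×-0.32392 + 0.92784×0.94609×0.99048 = 0.206467 + 0.869463 = 1.075930.
Q̄ = (S₀/π) × [bracket] = (589/π) × 1.075930 = 201.72 W/m².
Ratio Q̄_A / Q̄_B = 187.17 / 201.72 = 0.9279.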